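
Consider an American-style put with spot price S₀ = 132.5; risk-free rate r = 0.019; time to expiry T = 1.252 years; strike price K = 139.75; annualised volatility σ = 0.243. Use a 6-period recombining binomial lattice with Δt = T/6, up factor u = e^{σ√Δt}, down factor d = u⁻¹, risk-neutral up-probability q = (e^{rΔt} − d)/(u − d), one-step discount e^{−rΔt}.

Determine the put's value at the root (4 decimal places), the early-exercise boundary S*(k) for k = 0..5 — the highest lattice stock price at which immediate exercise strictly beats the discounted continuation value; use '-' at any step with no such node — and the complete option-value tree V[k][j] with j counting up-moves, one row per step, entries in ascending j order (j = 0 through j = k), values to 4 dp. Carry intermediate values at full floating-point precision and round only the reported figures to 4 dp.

price = 17.3863
boundary = - - - 94.9713 106.1208 118.5791
tree:
17.3863
24.7917 9.8238
34.0693 15.3415 4.1637
44.7787 23.2049 7.2859 0.9496
54.7567 33.6292 12.5491 1.8698 0.0000
63.6864 44.7787 21.1709 3.6819 0.0000 0.0000
71.6779 54.7567 33.6292 7.2500 0.0000 0.0000 0.0000

params: Δt=0.20867 u=1.11740 d=0.89494 q=0.49014 e^(-rΔt)=0.99604
t_6 payoffs: 71.6779 54.7567 33.6292 7.2500 0.0000 0.0000 0.0000
t_5: node(5,0) S=76.0636 payoff=63.6864 vs cont=63.1334 → 63.6864 [stop]  node(5,1) S=94.9713 payoff=44.7787 vs cont=44.2257 → 44.7787 [stop]  node(5,2) S=118.5791 payoff=21.1709 vs cont=20.6179 → 21.1709 [stop]  node(5,3) S=148.0552 payoff=0.0000 vs cont=3.6819 → 3.6819 [wait]  node(5,4) S=184.8584 payoff=0.0000 vs cont=0.0000 → 0.0000 [wait]  node(5,5) S=230.8101 payoff=0.0000 vs cont=0.0000 → 0.0000 [wait]  ⇒ S*(5)=118.5791
t_4: node(4,0) S=84.9933 payoff=54.7567 vs cont=54.2037 → 54.7567 [stop]  node(4,1) S=106.1208 payoff=33.6292 vs cont=33.0763 → 33.6292 [stop]  node(4,2) S=132.5000 payoff=7.2500 vs cont=12.5491 → 12.5491 [wait]  node(4,3) S=165.4365 payoff=0.0000 vs cont=1.8698 → 1.8698 [wait]  node(4,4) S=206.5604 payoff=0.0000 vs cont=0.0000 → 0.0000 [wait]  ⇒ S*(4)=106.1208
t_3: node(3,0) S=94.9713 payoff=44.7787 vs cont=44.2257 → 44.7787 [stop]  node(3,1) S=118.5791 payoff=21.1709 vs cont=23.2049 → 23.2049 [wait]  node(3,2) S=148.0552 payoff=0.0000 vs cont=7.2859 → 7.2859 [wait]  node(3,3) S=184.8584 payoff=0.0000 vs cont=0.9496 → 0.9496 [wait]  ⇒ S*(3)=94.9713
t_2: node(2,0) S=106.1208 payoff=33.6292 vs cont=34.0693 → 34.0693 [wait]  node(2,1) S=132.5000 payoff=7.2500 vs cont=15.3415 → 15.3415 [wait]  node(2,2) S=165.4365 payoff=0.0000 vs cont=4.1637 → 4.1637 [wait]  ⇒ S*(2)=-
t_1: node(1,0) S=118.5791 payoff=21.1709 vs cont=24.7917 → 24.7917 [wait]  node(1,1) S=148.0552 payoff=0.0000 vs cont=9.8238 → 9.8238 [wait]  ⇒ S*(1)=-
t_0: node(0,0) S=132.5000 payoff=7.2500 vs cont=17.3863 → 17.3863 [wait]  ⇒ S*(0)=-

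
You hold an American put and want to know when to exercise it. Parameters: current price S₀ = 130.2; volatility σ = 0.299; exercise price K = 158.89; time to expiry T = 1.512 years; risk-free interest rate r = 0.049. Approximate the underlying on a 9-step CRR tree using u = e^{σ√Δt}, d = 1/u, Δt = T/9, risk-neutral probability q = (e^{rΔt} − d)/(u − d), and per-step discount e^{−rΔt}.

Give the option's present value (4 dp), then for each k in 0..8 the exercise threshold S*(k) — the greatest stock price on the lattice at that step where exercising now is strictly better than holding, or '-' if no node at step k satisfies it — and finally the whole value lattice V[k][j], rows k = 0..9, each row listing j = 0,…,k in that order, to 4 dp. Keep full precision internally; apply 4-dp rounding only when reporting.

Δt=0.16800  u=1.13038  d=0.88466  q=0.50304  discount=0.99180
step 9 (expiry): payoffs max(K−S,0) = 115.6792 103.6771 88.3412 68.7458 43.7075 11.7146 0.0000 0.0000 0.0000 0.0000
step 8: (k=8,j=0): S=48.8446, (K−S)⁺=110.0454, hold=108.7428 ⇒ V=110.0454 exercise | (k=8,j=1): S=62.4116, (K−S)⁺=96.4784, hold=95.1758 ⇒ V=96.4784 exercise | (k=8,j=2): S=79.7469, (K−S)⁺=79.1431, hold=77.8405 ⇒ V=79.1431 exercise | (k=8,j=3): S=101.8972, (K−S)⁺=56.9928, hold=55.6902 ⇒ V=56.9928 exercise | (k=8,j=4): S=130.2000, (K−S)⁺=28.6900, hold=27.3874 ⇒ V=28.6900 exercise | (k=8,j=5): S=166.3641, (K−S)⁺=0.0000, hold=5.7740 ⇒ V=5.7740 continue | (k=8,j=6): S=212.5731, (K−S)⁺=0.0000, hold=0.0000 ⇒ V=0.0000 continue | (k=8,j=7): S=271.6170, (K−S)⁺=0.0000, hold=0.0000 ⇒ V=0.0000 continue | (k=8,j=8): S=347.0608, (K−S)⁺=0.0000, hold=0.0000 ⇒ V=0.0000 continue  boundary S*=130.2000
step 7: (k=7,j=0): S=55.2129, (K−S)⁺=103.6771, hold=102.3745 ⇒ V=103.6771 exercise | (k=7,j=1): S=70.5488, (K−S)⁺=88.3412, hold=87.0386 ⇒ V=88.3412 exercise | (k=7,j=2): S=90.1442, (K−S)⁺=68.7458, hold=67.4431 ⇒ V=68.7458 exercise | (k=7,j=3): S=115.1825, (K−S)⁺=43.7075, hold=42.4048 ⇒ V=43.7075 exercise | (k=7,j=4): S=147.1754, (K−S)⁺=11.7146, hold=17.0216 ⇒ V=17.0216 continue | (k=7,j=5): S=188.0546, (K−S)⁺=0.0000, hold=2.8459 ⇒ V=2.8459 continue | (k=7,j=6): S=240.2883, (K−S)⁺=0.0000, hold=0.0000 ⇒ V=0.0000 continue | (k=7,j=7): S=307.0303, (K−S)⁺=0.0000, hold=0.0000 ⇒ V=0.0000 continue  boundary S*=115.1825
step 6: (k=6,j=0): S=62.4116, (K−S)⁺=96.4784, hold=95.1758 ⇒ V=96.4784 exercise | (k=6,j=1): S=79.7469, (K−S)⁺=79.1431, hold=77.8405 ⇒ V=79.1431 exercise | (k=6,j=2): S=101.8972, (K−S)⁺=56.9928, hold=55.6902 ⇒ V=56.9928 exercise | (k=6,j=3): S=130.2000, (K−S)⁺=28.6900, hold=30.0352 ⇒ V=30.0352 continue | (k=6,j=4): S=166.3641, (K−S)⁺=0.0000, hold=9.8096 ⇒ V=9.8096 continue | (k=6,j=5): S=212.5731, (K−S)⁺=0.0000, hold=1.4027 ⇒ V=1.4027 continue | (k=6,j=6): S=271.6170, (K−S)⁺=0.0000, hold=0.0000 ⇒ V=0.0000 continue  boundary S*=101.8972
step 5: (k=5,j=0): S=70.5488, (K−S)⁺=88.3412, hold=87.0386 ⇒ V=88.3412 exercise | (k=5,j=1): S=90.1442, (K−S)⁺=68.7458, hold=67.4431 ⇒ V=68.7458 exercise | (k=5,j=2): S=115.1825, (K−S)⁺=43.7075, hold=43.0760 ⇒ V=43.7075 exercise | (k=5,j=3): S=147.1754, (K−S)⁺=11.7146, hold=19.6981 ⇒ V=19.6981 continue | (k=5,j=4): S=188.0546, (K−S)⁺=0.0000, hold=5.5348 ⇒ V=5.5348 continue | (k=5,j=5): S=240.2883, (K−S)⁺=0.0000, hold=0.6914 ⇒ V=0.6914 continue  boundary S*=115.1825
step 4: (k=4,j=0): S=79.7469, (K−S)⁺=79.1431, hold=77.8405 ⇒ V=79.1431 exercise | (k=4,j=1): S=101.8972, (K−S)⁺=56.9928, hold=55.6902 ⇒ V=56.9928 exercise | (k=4,j=2): S=130.2000, (K−S)⁺=28.6900, hold=31.3705 ⇒ V=31.3705 continue | (k=4,j=3): S=166.3641, (K−S)⁺=0.0000, hold=12.4703 ⇒ V=12.4703 continue | (k=4,j=4): S=212.5731, (K−S)⁺=0.0000, hold=3.0730 ⇒ V=3.0730 continue  boundary S*=101.8972
step 3: (k=3,j=0): S=90.1442, (K−S)⁺=68.7458, hold=67.4431 ⇒ V=68.7458 exercise | (k=3,j=1): S=115.1825, (K−S)⁺=43.7075, hold=43.7422 ⇒ V=43.7422 continue | (k=3,j=2): S=147.1754, (K−S)⁺=11.7146, hold=21.6837 ⇒ V=21.6837 continue | (k=3,j=3): S=188.0546, (K−S)⁺=0.0000, hold=7.6796 ⇒ V=7.6796 continue  boundary S*=90.1442
step 2: (k=2,j=0): S=101.8972, (K−S)⁺=56.9928, hold=55.7075 ⇒ V=56.9928 exercise | (k=2,j=1): S=130.2000, (K−S)⁺=28.6900, hold=32.3783 ⇒ V=32.3783 continue | (k=2,j=2): S=166.3641, (K−S)⁺=0.0000, hold=14.5191 ⇒ V=14.5191 continue  boundary S*=101.8972
step 1: (k=1,j=0): S=115.1825, (K−S)⁺=43.7075, hold=44.2450 ⇒ V=44.2450 continue | (k=1,j=1): S=147.1754, (K−S)⁺=11.7146, hold=23.2026 ⇒ V=23.2026 continue  boundary S*=-
step 0: (k=0,j=0): S=130.2000, (K−S)⁺=28.6900, hold=33.3839 ⇒ V=33.3839 continue  boundary S*=-

price = 33.3839
boundary = - - 101.8972 90.1442 101.8972 115.1825 101.8972 115.1825 130.2000
tree:
33.3839
44.2450 23.2026
56.9928 32.3783 14.5191
68.7458 43.7422 21.6837 7.6796
79.1431 56.9928 31.3705 12.4703 3.0730
88.3412 68.7458 43.7075 19.6981 5.5348 0.6914
96.4784 79.1431 56.9928 30.0352 9.8096 1.4027 0.0000
103.6771 88.3412 68.7458 43.7075 17.0216 2.8459 0.0000 0.0000
110.0454 96.4784 79.1431 56.9928 28.6900 5.7740 0.0000 0.0000 0.0000
115.6792 103.6771 88.3412 68.7458 43.7075 11.7146 0.0000 0.0000 0.0000 0.0000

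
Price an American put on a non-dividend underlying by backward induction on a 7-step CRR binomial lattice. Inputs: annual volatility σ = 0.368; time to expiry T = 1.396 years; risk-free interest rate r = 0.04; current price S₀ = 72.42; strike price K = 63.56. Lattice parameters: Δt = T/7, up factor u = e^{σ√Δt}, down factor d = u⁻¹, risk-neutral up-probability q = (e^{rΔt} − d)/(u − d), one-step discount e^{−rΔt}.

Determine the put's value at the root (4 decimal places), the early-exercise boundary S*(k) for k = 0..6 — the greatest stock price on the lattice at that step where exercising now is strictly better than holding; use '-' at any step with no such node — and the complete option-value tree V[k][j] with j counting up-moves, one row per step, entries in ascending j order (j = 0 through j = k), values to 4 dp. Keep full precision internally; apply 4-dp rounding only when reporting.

Δt=0.19943, u=1.17861, d=0.84845, q=0.48327, disc=e^(-rΔt)=0.99205
k=7 terminal: V=max(K-S,0) → 40.6378 31.7180 19.3273 2.1150 0.0000 0.0000 0.0000 0.0000
k=6: j=0 S=27.0165 intr=36.5435 cont=36.0385 V=36.5435[EX]; j=1 S=37.5294 intr=26.0306 cont=25.5256 V=26.0306[EX]; j=2 S=52.1333 intr=11.4267 cont=10.9217 V=11.4267[EX]; j=3 S=72.4200 intr=0.0000 cont=1.0842 V=1.0842[hold]; j=4 S=100.6009 intr=0.0000 cont=0.0000 V=0.0000[hold]; j=5 S=139.7479 intr=0.0000 cont=0.0000 V=0.0000[hold]; j=6 S=194.1281 intr=0.0000 cont=0.0000 V=0.0000[hold]  S*(6)=52.1333
k=5: j=0 S=31.8420 intr=31.7180 cont=31.2130 V=31.7180[EX]; j=1 S=44.2327 intr=19.3273 cont=18.8223 V=19.3273[EX]; j=2 S=61.4450 intr=2.1150 cont=6.3774 V=6.3774[hold]; j=3 S=85.3552 intr=0.0000 cont=0.5558 V=0.5558[hold]; j=4 S=118.5696 intr=0.0000 cont=0.0000 V=0.0000[hold]; j=5 S=164.7088 intr=0.0000 cont=0.0000 V=0.0000[hold]  S*(5)=44.2327
k=4: j=0 S=37.5294 intr=26.0306 cont=25.5256 V=26.0306[EX]; j=1 S=52.1333 intr=11.4267 cont=12.9652 V=12.9652[hold]; j=2 S=72.4200 intr=0.0000 cont=3.5357 V=3.5357[hold]; j=3 S=100.6009 intr=0.0000 cont=0.2849 V=0.2849[hold]; j=4 S=139.7479 intr=0.0000 cont=0.0000 V=0.0000[hold]  S*(4)=37.5294
k=3: j=0 S=44.2327 intr=19.3273 cont=19.5599 V=19.5599[hold]; j=1 S=61.4450 intr=2.1150 cont=8.3415 V=8.3415[hold]; j=2 S=85.3552 intr=0.0000 cont=1.9491 V=1.9491[hold]; j=3 S=118.5696 intr=0.0000 cont=0.1461 V=0.1461[hold]  S*(3)=-
k=2: j=0 S=52.1333 intr=11.4267 cont=14.0261 V=14.0261[hold]; j=1 S=72.4200 intr=0.0000 cont=5.2105 V=5.2105[hold]; j=2 S=100.6009 intr=0.0000 cont=1.0692 V=1.0692[hold]  S*(2)=-
k=1: j=0 S=61.4450 intr=2.1150 cont=9.6882 V=9.6882[hold]; j=1 S=85.3552 intr=0.0000 cont=3.1837 V=3.1837[hold]  S*(1)=-
k=0: j=0 S=72.4200 intr=0.0000 cont=6.4928 V=6.4928[hold]  S*(0)=-

price = 6.4928
boundary = - - - - 37.5294 44.2327 52.1333
tree:
6.4928
9.6882 3.1837
14.0261 5.2105 1.0692
19.5599 8.3415 1.9491 0.1461
26.0306 12.9652 3.5357 0.2849 0.0000
31.7180 19.3273 6.3774 0.5558 0.0000 0.0000
36.5435 26.0306 11.4267 1.0842 0.0000 0.0000 0.0000
40.6378 31.7180 19.3273 2.1150 0.0000 0.0000 0.0000 0.0000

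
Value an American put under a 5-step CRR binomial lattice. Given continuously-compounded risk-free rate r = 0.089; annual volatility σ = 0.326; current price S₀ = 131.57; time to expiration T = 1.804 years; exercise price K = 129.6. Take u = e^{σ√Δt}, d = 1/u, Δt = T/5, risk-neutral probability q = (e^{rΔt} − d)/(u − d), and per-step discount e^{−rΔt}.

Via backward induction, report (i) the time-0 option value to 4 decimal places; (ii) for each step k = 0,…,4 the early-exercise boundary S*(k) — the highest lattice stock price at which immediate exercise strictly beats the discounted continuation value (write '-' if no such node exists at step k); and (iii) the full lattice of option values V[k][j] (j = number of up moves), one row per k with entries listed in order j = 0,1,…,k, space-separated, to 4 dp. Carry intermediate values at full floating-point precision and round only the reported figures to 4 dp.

price = 14.7799
boundary = - - 88.9349 73.1189 88.9349
tree:
14.7799
24.9678 6.7924
40.6651 12.7949 1.9693
56.4811 23.3519 4.3639 0.0000
69.4844 40.6651 9.6700 0.0000 0.0000
80.1752 56.4811 21.4281 0.0000 0.0000 0.0000

Δt=0.36080  u=1.21630  d=0.82216  q=0.53399  discount=0.96840
step 5 (expiry): payoffs max(K−S,0) = 80.1752 56.4811 21.4281 0.0000 0.0000 0.0000
step 4: (k=4,j=0): S=60.1156, (K−S)⁺=69.4844, hold=65.3888 ⇒ V=69.4844 exercise | (k=4,j=1): S=88.9349, (K−S)⁺=40.6651, hold=36.5696 ⇒ V=40.6651 exercise | (k=4,j=2): S=131.5700, (K−S)⁺=0.0000, hold=9.6700 ⇒ V=9.6700 continue | (k=4,j=3): S=194.6442, (K−S)⁺=0.0000, hold=0.0000 ⇒ V=0.0000 continue | (k=4,j=4): S=287.9561, (K−S)⁺=0.0000, hold=0.0000 ⇒ V=0.0000 continue  boundary S*=88.9349
step 3: (k=3,j=0): S=73.1189, (K−S)⁺=56.4811, hold=52.3856 ⇒ V=56.4811 exercise | (k=3,j=1): S=108.1719, (K−S)⁺=21.4281, hold=23.3519 ⇒ V=23.3519 continue | (k=3,j=2): S=160.0292, (K−S)⁺=0.0000, hold=4.3639 ⇒ V=4.3639 continue | (k=3,j=3): S=236.7467, (K−S)⁺=0.0000, hold=0.0000 ⇒ V=0.0000 continue  boundary S*=73.1189
step 2: (k=2,j=0): S=88.9349, (K−S)⁺=40.6651, hold=37.5644 ⇒ V=40.6651 exercise | (k=2,j=1): S=131.5700, (K−S)⁺=0.0000, hold=12.7949 ⇒ V=12.7949 continue | (k=2,j=2): S=194.6442, (K−S)⁺=0.0000, hold=1.9693 ⇒ V=1.9693 continue  boundary S*=88.9349
step 1: (k=1,j=0): S=108.1719, (K−S)⁺=21.4281, hold=24.9678 ⇒ V=24.9678 continue | (k=1,j=1): S=160.0292, (K−S)⁺=0.0000, hold=6.7924 ⇒ V=6.7924 continue  boundary S*=-
step 0: (k=0,j=0): S=131.5700, (K−S)⁺=0.0000, hold=14.7799 ⇒ V=14.7799 continue  boundary S*=-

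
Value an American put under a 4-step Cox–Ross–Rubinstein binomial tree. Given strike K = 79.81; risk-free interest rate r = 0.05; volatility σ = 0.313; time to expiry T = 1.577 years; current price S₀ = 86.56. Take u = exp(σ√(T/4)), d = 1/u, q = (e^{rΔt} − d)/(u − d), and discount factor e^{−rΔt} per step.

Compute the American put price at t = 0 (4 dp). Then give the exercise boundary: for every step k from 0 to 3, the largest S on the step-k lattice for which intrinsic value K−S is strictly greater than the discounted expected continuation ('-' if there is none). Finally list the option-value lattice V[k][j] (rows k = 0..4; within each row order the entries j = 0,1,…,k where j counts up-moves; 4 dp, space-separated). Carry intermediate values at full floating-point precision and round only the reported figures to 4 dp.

Δt=0.39425  u=1.21717  d=0.82158  q=0.50135  discount=0.98048
step 4 (expiry): payoffs max(K−S,0) = 40.3726 21.3831 0.0000 0.0000 0.0000
step 3: (k=3,j=0): S=48.0022, (K−S)⁺=31.8078, hold=30.2500 ⇒ V=31.8078 exercise | (k=3,j=1): S=71.1156, (K−S)⁺=8.6944, hold=10.4546 ⇒ V=10.4546 continue | (k=3,j=2): S=105.3585, (K−S)⁺=0.0000, hold=0.0000 ⇒ V=0.0000 continue | (k=3,j=3): S=156.0895, (K−S)⁺=0.0000, hold=0.0000 ⇒ V=0.0000 continue  boundary S*=48.0022
step 2: (k=2,j=0): S=58.4269, (K−S)⁺=21.3831, hold=20.6905 ⇒ V=21.3831 exercise | (k=2,j=1): S=86.5600, (K−S)⁺=0.0000, hold=5.1114 ⇒ V=5.1114 continue | (k=2,j=2): S=128.2394, (K−S)⁺=0.0000, hold=0.0000 ⇒ V=0.0000 continue  boundary S*=58.4269
step 1: (k=1,j=0): S=71.1156, (K−S)⁺=8.6944, hold=12.9672 ⇒ V=12.9672 continue | (k=1,j=1): S=105.3585, (K−S)⁺=0.0000, hold=2.4991 ⇒ V=2.4991 continue  boundary S*=-
step 0: (k=0,j=0): S=86.5600, (K−S)⁺=0.0000, hold=7.5683 ⇒ V=7.5683 continue  boundary S*=-

price = 7.5683
boundary = - - 58.4269 48.0022
tree:
7.5683
12.9672 2.4991
21.3831 5.1114 0.0000
31.8078 10.4546 0.0000 0.0000
40.3726 21.3831 0.0000 0.0000 0.0000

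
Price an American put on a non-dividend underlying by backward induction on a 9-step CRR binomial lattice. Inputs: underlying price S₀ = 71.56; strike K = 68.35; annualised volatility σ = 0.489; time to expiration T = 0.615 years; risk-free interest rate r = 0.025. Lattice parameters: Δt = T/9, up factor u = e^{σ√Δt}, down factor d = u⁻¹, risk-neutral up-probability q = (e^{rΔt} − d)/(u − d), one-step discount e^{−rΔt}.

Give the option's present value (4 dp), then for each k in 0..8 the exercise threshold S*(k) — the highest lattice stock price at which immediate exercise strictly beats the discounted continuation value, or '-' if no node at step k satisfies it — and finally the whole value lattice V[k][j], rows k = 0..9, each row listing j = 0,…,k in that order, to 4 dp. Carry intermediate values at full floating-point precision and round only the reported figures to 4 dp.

price = 8.8794
boundary = - - - - - 37.7656 42.9152 48.7670 55.4167
tree:
8.8794
12.0815 5.3689
15.9993 7.7905 2.7091
20.5530 11.0190 4.2467 1.0177
25.5285 15.1224 6.5189 1.7482 0.2131
30.5844 20.0268 9.7510 2.9667 0.4064 0.0000
35.1161 25.4348 14.1157 4.9572 0.7751 0.0000 0.0000
39.1040 30.5844 19.5830 8.1178 1.4783 0.0000 0.0000 0.0000
42.6134 35.1161 25.4348 12.9333 2.8193 0.0000 0.0000 0.0000 0.0000
45.7017 39.1040 30.5844 19.5830 5.3768 0.0000 0.0000 0.0000 0.0000 0.0000

Δt=0.06833, u=1.13636, d=0.88000, q=0.47476, disc=e^(-rΔt)=0.99829
k=9 terminal: V=max(K-S,0) → 45.7017 39.1040 30.5844 19.5830 5.3768 0.0000 0.0000 0.0000 0.0000 0.0000
k=8: j=0 S=25.7366 intr=42.6134 cont=42.4967 V=42.6134[EX]; j=1 S=33.2339 intr=35.1161 cont=34.9995 V=35.1161[EX]; j=2 S=42.9152 intr=25.4348 cont=25.3182 V=25.4348[EX]; j=3 S=55.4167 intr=12.9333 cont=12.8166 V=12.9333[EX]; j=4 S=71.5600 intr=0.0000 cont=2.8193 V=2.8193[hold]; j=5 S=92.4060 intr=0.0000 cont=0.0000 V=0.0000[hold]; j=6 S=119.3246 intr=0.0000 cont=0.0000 V=0.0000[hold]; j=7 S=154.0848 intr=0.0000 cont=0.0000 V=0.0000[hold]; j=8 S=198.9708 intr=0.0000 cont=0.0000 V=0.0000[hold]  S*(8)=55.4167
k=7: j=0 S=29.2460 intr=39.1040 cont=38.9874 V=39.1040[EX]; j=1 S=37.7656 intr=30.5844 cont=30.4678 V=30.5844[EX]; j=2 S=48.7670 intr=19.5830 cont=19.4664 V=19.5830[EX]; j=3 S=62.9732 intr=5.3768 cont=8.1178 V=8.1178[hold]; j=4 S=81.3177 intr=0.0000 cont=1.4783 V=1.4783[hold]; j=5 S=105.0062 intr=0.0000 cont=0.0000 V=0.0000[hold]; j=6 S=135.5953 intr=0.0000 cont=0.0000 V=0.0000[hold]; j=7 S=175.0953 intr=0.0000 cont=0.0000 V=0.0000[hold]  S*(7)=48.7670
k=6: j=0 S=33.2339 intr=35.1161 cont=34.9995 V=35.1161[EX]; j=1 S=42.9152 intr=25.4348 cont=25.3182 V=25.4348[EX]; j=2 S=55.4167 intr=12.9333 cont=14.1157 V=14.1157[hold]; j=3 S=71.5600 intr=0.0000 cont=4.9572 V=4.9572[hold]; j=4 S=92.4060 intr=0.0000 cont=0.7751 V=0.7751[hold]; j=5 S=119.3246 intr=0.0000 cont=0.0000 V=0.0000[hold]; j=6 S=154.0848 intr=0.0000 cont=0.0000 V=0.0000[hold]  S*(6)=42.9152
k=5: j=0 S=37.7656 intr=30.5844 cont=30.4678 V=30.5844[EX]; j=1 S=48.7670 intr=19.5830 cont=20.0268 V=20.0268[hold]; j=2 S=62.9732 intr=5.3768 cont=9.7510 V=9.7510[hold]; j=3 S=81.3177 intr=0.0000 cont=2.9667 V=2.9667[hold]; j=4 S=105.0062 intr=0.0000 cont=0.4064 V=0.4064[hold]; j=5 S=135.5953 intr=0.0000 cont=0.0000 V=0.0000[hold]  S*(5)=37.7656
k=4: j=0 S=42.9152 intr=25.4348 cont=25.5285 V=25.5285[hold]; j=1 S=55.4167 intr=12.9333 cont=15.1224 V=15.1224[hold]; j=2 S=71.5600 intr=0.0000 cont=6.5189 V=6.5189[hold]; j=3 S=92.4060 intr=0.0000 cont=1.7482 V=1.7482[hold]; j=4 S=119.3246 intr=0.0000 cont=0.2131 V=0.2131[hold]  S*(4)=-
k=3: j=0 S=48.7670 intr=19.5830 cont=20.5530 V=20.5530[hold]; j=1 S=62.9732 intr=5.3768 cont=11.0190 V=11.0190[hold]; j=2 S=81.3177 intr=0.0000 cont=4.2467 V=4.2467[hold]; j=3 S=105.0062 intr=0.0000 cont=1.0177 V=1.0177[hold]  S*(3)=-
k=2: j=0 S=55.4167 intr=12.9333 cont=15.9993 V=15.9993[hold]; j=1 S=71.5600 intr=0.0000 cont=7.7905 V=7.7905[hold]; j=2 S=92.4060 intr=0.0000 cont=2.7091 V=2.7091[hold]  S*(2)=-
k=1: j=0 S=62.9732 intr=5.3768 cont=12.0815 V=12.0815[hold]; j=1 S=81.3177 intr=0.0000 cont=5.3689 V=5.3689[hold]  S*(1)=-
k=0: j=0 S=71.5600 intr=0.0000 cont=8.8794 V=8.8794[hold]  S*(0)=-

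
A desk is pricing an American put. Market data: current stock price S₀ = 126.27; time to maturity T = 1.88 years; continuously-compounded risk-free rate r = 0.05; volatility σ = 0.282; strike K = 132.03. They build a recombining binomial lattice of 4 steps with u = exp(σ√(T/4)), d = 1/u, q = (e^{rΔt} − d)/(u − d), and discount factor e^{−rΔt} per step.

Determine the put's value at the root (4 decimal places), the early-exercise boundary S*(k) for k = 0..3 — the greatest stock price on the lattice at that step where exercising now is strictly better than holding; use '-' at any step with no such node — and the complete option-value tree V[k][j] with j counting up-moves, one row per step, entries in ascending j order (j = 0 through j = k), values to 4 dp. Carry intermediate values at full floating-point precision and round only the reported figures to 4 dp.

Δt=0.47000  u=1.21328  d=0.82421  q=0.51293  discount=0.97677
step 4 (expiry): payoffs max(K−S,0) = 73.7590 46.2519 5.7600 0.0000 0.0000
step 3: (k=3,j=0): S=70.6992, (K−S)⁺=61.3308, hold=58.2643 ⇒ V=61.3308 exercise | (k=3,j=1): S=104.0730, (K−S)⁺=27.9570, hold=24.8904 ⇒ V=27.9570 exercise | (k=3,j=2): S=153.2012, (K−S)⁺=0.0000, hold=2.7403 ⇒ V=2.7403 continue | (k=3,j=3): S=225.5205, (K−S)⁺=0.0000, hold=0.0000 ⇒ V=0.0000 continue  boundary S*=104.0730
step 2: (k=2,j=0): S=85.7781, (K−S)⁺=46.2519, hold=43.1854 ⇒ V=46.2519 exercise | (k=2,j=1): S=126.2700, (K−S)⁺=5.7600, hold=14.6736 ⇒ V=14.6736 continue | (k=2,j=2): S=185.8763, (K−S)⁺=0.0000, hold=1.3037 ⇒ V=1.3037 continue  boundary S*=85.7781
step 1: (k=1,j=0): S=104.0730, (K−S)⁺=27.9570, hold=29.3563 ⇒ V=29.3563 continue | (k=1,j=1): S=153.2012, (K−S)⁺=0.0000, hold=7.6342 ⇒ V=7.6342 continue  boundary S*=-
step 0: (k=0,j=0): S=126.2700, (K−S)⁺=5.7600, hold=17.7913 ⇒ V=17.7913 continue  boundary S*=-

price = 17.7913
boundary = - - 85.7781 104.0730
tree:
17.7913
29.3563 7.6342
46.2519 14.6736 1.3037
61.3308 27.9570 2.7403 0.0000
73.7590 46.2519 5.7600 0.0000 0.0000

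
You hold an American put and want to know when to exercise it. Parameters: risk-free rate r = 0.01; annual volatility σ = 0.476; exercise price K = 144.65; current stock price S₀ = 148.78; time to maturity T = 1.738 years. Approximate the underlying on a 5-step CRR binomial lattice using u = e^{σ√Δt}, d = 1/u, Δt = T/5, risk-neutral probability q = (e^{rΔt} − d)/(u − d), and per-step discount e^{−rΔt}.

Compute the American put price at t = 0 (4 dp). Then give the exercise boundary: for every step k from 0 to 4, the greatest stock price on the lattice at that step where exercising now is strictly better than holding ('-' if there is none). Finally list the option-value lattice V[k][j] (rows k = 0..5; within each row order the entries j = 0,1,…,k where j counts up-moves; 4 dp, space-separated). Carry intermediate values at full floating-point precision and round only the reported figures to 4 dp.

price = 34.5723
boundary = - - - 64.1070 84.8761
tree:
34.5723
47.5812 18.0488
63.2635 27.7092 5.7177
80.5430 41.4541 10.1806 0.0000
96.2299 59.7739 18.1271 0.0000 0.0000
108.0782 80.5430 32.2762 0.0000 0.0000 0.0000

params: Δt=0.34760 u=1.32397 d=0.75530 q=0.43642 e^(-rΔt)=0.99653
t_5 payoffs: 108.0782 80.5430 32.2762 0.0000 0.0000 0.0000
t_4: node(4,0) S=48.4201 payoff=96.2299 vs cont=95.7279 → 96.2299 [stop]  node(4,1) S=84.8761 payoff=59.7739 vs cont=59.2720 → 59.7739 [stop]  node(4,2) S=148.7800 payoff=0.0000 vs cont=18.1271 → 18.1271 [wait]  node(4,3) S=260.7977 payoff=0.0000 vs cont=0.0000 → 0.0000 [wait]  node(4,4) S=457.1546 payoff=0.0000 vs cont=0.0000 → 0.0000 [wait]  ⇒ S*(4)=84.8761
t_3: node(3,0) S=64.1070 payoff=80.5430 vs cont=80.0410 → 80.5430 [stop]  node(3,1) S=112.3738 payoff=32.2762 vs cont=41.4541 → 41.4541 [wait]  node(3,2) S=196.9809 payoff=0.0000 vs cont=10.1806 → 10.1806 [wait]  node(3,3) S=345.2896 payoff=0.0000 vs cont=0.0000 → 0.0000 [wait]  ⇒ S*(3)=64.1070
t_2: node(2,0) S=84.8761 payoff=59.7739 vs cont=63.2635 → 63.2635 [wait]  node(2,1) S=148.7800 payoff=0.0000 vs cont=27.7092 → 27.7092 [wait]  node(2,2) S=260.7977 payoff=0.0000 vs cont=5.7177 → 5.7177 [wait]  ⇒ S*(2)=-
t_1: node(1,0) S=112.3738 payoff=32.2762 vs cont=47.5812 → 47.5812 [wait]  node(1,1) S=196.9809 payoff=0.0000 vs cont=18.0488 → 18.0488 [wait]  ⇒ S*(1)=-
t_0: node(0,0) S=148.7800 payoff=0.0000 vs cont=34.5723 → 34.5723 [wait]  ⇒ S*(0)=-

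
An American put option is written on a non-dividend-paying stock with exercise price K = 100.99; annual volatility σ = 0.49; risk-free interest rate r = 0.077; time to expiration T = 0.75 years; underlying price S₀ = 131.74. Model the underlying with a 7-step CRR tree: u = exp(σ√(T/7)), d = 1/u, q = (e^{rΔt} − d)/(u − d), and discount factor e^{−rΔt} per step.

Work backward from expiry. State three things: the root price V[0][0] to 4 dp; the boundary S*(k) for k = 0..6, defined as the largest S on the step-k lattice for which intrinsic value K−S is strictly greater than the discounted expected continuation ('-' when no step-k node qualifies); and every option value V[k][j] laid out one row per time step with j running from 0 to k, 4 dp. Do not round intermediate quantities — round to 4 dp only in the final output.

price = 6.4404
boundary = - - - - 69.3572 59.0792 69.3572
tree:
6.4404
10.0583 2.7194
15.2871 4.6933 0.6756
22.4621 7.9504 1.3245 0.0000
31.6328 13.1346 2.5967 0.0000 0.0000
41.9108 20.9427 5.0908 0.0000 0.0000 0.0000
50.6656 31.6328 9.9805 0.0000 0.0000 0.0000 0.0000
58.1231 41.9108 19.5668 0.0000 0.0000 0.0000 0.0000 0.0000

Δt=0.10714, u=1.17397, d=0.85181, q=0.48570, disc=e^(-rΔt)=0.99178
k=7 terminal: V=max(K-S,0) → 58.1231 41.9108 19.5668 0.0000 0.0000 0.0000 0.0000 0.0000
k=6: j=0 S=50.3244 intr=50.6656 cont=49.8359 V=50.6656[EX]; j=1 S=69.3572 intr=31.6328 cont=30.8031 V=31.6328[EX]; j=2 S=95.5883 intr=5.4017 cont=9.9805 V=9.9805[hold]; j=3 S=131.7400 intr=0.0000 cont=0.0000 V=0.0000[hold]; j=4 S=181.5644 intr=0.0000 cont=0.0000 V=0.0000[hold]; j=5 S=250.2326 intr=0.0000 cont=0.0000 V=0.0000[hold]; j=6 S=344.8713 intr=0.0000 cont=0.0000 V=0.0000[hold]  S*(6)=69.3572
k=5: j=0 S=59.0792 intr=41.9108 cont=41.0810 V=41.9108[EX]; j=1 S=81.4232 intr=19.5668 cont=20.9427 V=20.9427[hold]; j=2 S=112.2176 intr=0.0000 cont=5.0908 V=5.0908[hold]; j=3 S=154.6587 intr=0.0000 cont=0.0000 V=0.0000[hold]; j=4 S=213.1510 intr=0.0000 cont=0.0000 V=0.0000[hold]; j=5 S=293.7653 intr=0.0000 cont=0.0000 V=0.0000[hold]  S*(5)=59.0792
k=4: j=0 S=69.3572 intr=31.6328 cont=31.4659 V=31.6328[EX]; j=1 S=95.5883 intr=5.4017 cont=13.1346 V=13.1346[hold]; j=2 S=131.7400 intr=0.0000 cont=2.5967 V=2.5967[hold]; j=3 S=181.5644 intr=0.0000 cont=0.0000 V=0.0000[hold]; j=4 S=250.2326 intr=0.0000 cont=0.0000 V=0.0000[hold]  S*(4)=69.3572
k=3: j=0 S=81.4232 intr=19.5668 cont=22.4621 V=22.4621[hold]; j=1 S=112.2176 intr=0.0000 cont=7.9504 V=7.9504[hold]; j=2 S=154.6587 intr=0.0000 cont=1.3245 V=1.3245[hold]; j=3 S=213.1510 intr=0.0000 cont=0.0000 V=0.0000[hold]  S*(3)=-
k=2: j=0 S=95.5883 intr=5.4017 cont=15.2871 V=15.2871[hold]; j=1 S=131.7400 intr=0.0000 cont=4.6933 V=4.6933[hold]; j=2 S=181.5644 intr=0.0000 cont=0.6756 V=0.6756[hold]  S*(2)=-
k=1: j=0 S=112.2176 intr=0.0000 cont=10.0583 V=10.0583[hold]; j=1 S=154.6587 intr=0.0000 cont=2.7194 V=2.7194[hold]  S*(1)=-
k=0: j=0 S=131.7400 intr=0.0000 cont=6.4404 V=6.4404[hold]  S*(0)=-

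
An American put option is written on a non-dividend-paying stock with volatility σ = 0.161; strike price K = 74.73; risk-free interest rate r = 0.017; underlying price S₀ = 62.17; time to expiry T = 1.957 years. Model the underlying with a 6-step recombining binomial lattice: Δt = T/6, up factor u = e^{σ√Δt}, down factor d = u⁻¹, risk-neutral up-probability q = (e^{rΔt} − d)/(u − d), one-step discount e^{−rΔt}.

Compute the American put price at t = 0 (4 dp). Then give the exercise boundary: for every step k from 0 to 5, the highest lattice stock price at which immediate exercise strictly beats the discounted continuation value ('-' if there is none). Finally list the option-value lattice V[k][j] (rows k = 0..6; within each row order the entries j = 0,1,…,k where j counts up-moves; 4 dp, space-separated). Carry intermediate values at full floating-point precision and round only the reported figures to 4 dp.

params: Δt=0.32617 u=1.09631 d=0.91215 q=0.50722 e^(-rΔt)=0.99447
t_6 payoffs: 38.9217 31.6922 23.0032 12.5600 0.0083 0.0000 0.0000
t_5: node(5,0) S=39.2570 payoff=35.4730 vs cont=35.0598 → 35.4730 [stop]  node(5,1) S=47.1827 payoff=27.5473 vs cont=27.1341 → 27.5473 [stop]  node(5,2) S=56.7085 payoff=18.0215 vs cont=17.6083 → 18.0215 [stop]  node(5,3) S=68.1575 payoff=6.5725 vs cont=6.1593 → 6.5725 [stop]  node(5,4) S=81.9180 payoff=0.0000 vs cont=0.0041 → 0.0041 [wait]  node(5,5) S=98.4566 payoff=0.0000 vs cont=0.0000 → 0.0000 [wait]  ⇒ S*(5)=68.1575
t_4: node(4,0) S=43.0378 payoff=31.6922 vs cont=31.2790 → 31.6922 [stop]  node(4,1) S=51.7268 payoff=23.0032 vs cont=22.5900 → 23.0032 [stop]  node(4,2) S=62.1700 payoff=12.5600 vs cont=12.1468 → 12.5600 [stop]  node(4,3) S=74.7217 payoff=0.0083 vs cont=3.2229 → 3.2229 [wait]  node(4,4) S=89.8074 payoff=0.0000 vs cont=0.0020 → 0.0020 [wait]  ⇒ S*(4)=62.1700
t_3: node(3,0) S=47.1827 payoff=27.5473 vs cont=27.1341 → 27.5473 [stop]  node(3,1) S=56.7085 payoff=18.0215 vs cont=17.6083 → 18.0215 [stop]  node(3,2) S=68.1575 payoff=6.5725 vs cont=7.7808 → 7.7808 [wait]  node(3,3) S=81.9180 payoff=0.0000 vs cont=1.5804 → 1.5804 [wait]  ⇒ S*(3)=56.7085
t_2: node(2,0) S=51.7268 payoff=23.0032 vs cont=22.5900 → 23.0032 [stop]  node(2,1) S=62.1700 payoff=12.5600 vs cont=12.7563 → 12.7563 [wait]  node(2,2) S=74.7217 payoff=0.0083 vs cont=4.6102 → 4.6102 [wait]  ⇒ S*(2)=51.7268
t_1: node(1,0) S=56.7085 payoff=18.0215 vs cont=17.7073 → 18.0215 [stop]  node(1,1) S=68.1575 payoff=6.5725 vs cont=8.5767 → 8.5767 [wait]  ⇒ S*(1)=56.7085
t_0: node(0,0) S=62.1700 payoff=12.5600 vs cont=13.1577 → 13.1577 [wait]  ⇒ S*(0)=-

price = 13.1577
boundary = - 56.7085 51.7268 56.7085 62.1700 68.1575
tree:
13.1577
18.0215 8.5767
23.0032 12.7563 4.6102
27.5473 18.0215 7.7808 1.5804
31.6922 23.0032 12.5600 3.2229 0.0020
35.4730 27.5473 18.0215 6.5725 0.0041 0.0000
38.9217 31.6922 23.0032 12.5600 0.0083 0.0000 0.0000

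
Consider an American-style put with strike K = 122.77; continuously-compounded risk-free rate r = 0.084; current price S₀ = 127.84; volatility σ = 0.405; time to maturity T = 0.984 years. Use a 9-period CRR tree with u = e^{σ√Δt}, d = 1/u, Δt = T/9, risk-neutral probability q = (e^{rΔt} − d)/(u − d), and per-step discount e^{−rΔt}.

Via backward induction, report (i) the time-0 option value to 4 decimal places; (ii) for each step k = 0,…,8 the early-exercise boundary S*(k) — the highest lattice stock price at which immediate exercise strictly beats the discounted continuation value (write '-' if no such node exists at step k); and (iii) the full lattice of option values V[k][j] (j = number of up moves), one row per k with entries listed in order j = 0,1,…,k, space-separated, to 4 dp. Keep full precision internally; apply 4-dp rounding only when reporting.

price = 14.0048
boundary = - - - 85.5441 74.8224 85.5441 74.8224 85.5441 97.8023
tree:
14.0048
19.9840 8.3055
27.7150 12.6494 4.1305
37.2259 18.7495 6.8045 1.5423
47.9476 26.9183 10.9559 2.7937 0.3239
57.3256 37.2259 17.1444 4.9918 0.6550 0.0000
65.5281 47.9476 25.8716 8.7648 1.3246 0.0000 0.0000
72.7026 57.3256 37.2259 15.0354 2.6786 0.0000 0.0000 0.0000
78.9779 65.5281 47.9476 24.9677 5.4165 0.0000 0.0000 0.0000 0.0000
84.4666 72.7026 57.3256 37.2259 10.9530 0.0000 0.0000 0.0000 0.0000 0.0000

params: Δt=0.10933 u=1.14330 d=0.87466 q=0.50092 e^(-rΔt)=0.99086
t_9 payoffs: 84.4666 72.7026 57.3256 37.2259 10.9530 0.0000 0.0000 0.0000 0.0000 0.0000
t_8: node(8,0) S=43.7921 payoff=78.9779 vs cont=77.8555 → 78.9779 [stop]  node(8,1) S=57.2419 payoff=65.5281 vs cont=64.4058 → 65.5281 [stop]  node(8,2) S=74.8224 payoff=47.9476 vs cont=46.8253 → 47.9476 [stop]  node(8,3) S=97.8023 payoff=24.9677 vs cont=23.8453 → 24.9677 [stop]  node(8,4) S=127.8400 payoff=0.0000 vs cont=5.4165 → 5.4165 [wait]  node(8,5) S=167.1031 payoff=0.0000 vs cont=0.0000 → 0.0000 [wait]  node(8,6) S=218.4249 payoff=0.0000 vs cont=0.0000 → 0.0000 [wait]  node(8,7) S=285.5089 payoff=0.0000 vs cont=0.0000 → 0.0000 [wait]  node(8,8) S=373.1963 payoff=0.0000 vs cont=0.0000 → 0.0000 [wait]  ⇒ S*(8)=97.8023
t_7: node(7,0) S=50.0674 payoff=72.7026 vs cont=71.5802 → 72.7026 [stop]  node(7,1) S=65.4444 payoff=57.3256 vs cont=56.2032 → 57.3256 [stop]  node(7,2) S=85.5441 payoff=37.2259 vs cont=36.1035 → 37.2259 [stop]  node(7,3) S=111.8170 payoff=10.9530 vs cont=15.0354 → 15.0354 [wait]  node(7,4) S=146.1590 payoff=0.0000 vs cont=2.6786 → 2.6786 [wait]  node(7,5) S=191.0483 payoff=0.0000 vs cont=0.0000 → 0.0000 [wait]  node(7,6) S=249.7243 payoff=0.0000 vs cont=0.0000 → 0.0000 [wait]  node(7,7) S=326.4213 payoff=0.0000 vs cont=0.0000 → 0.0000 [wait]  ⇒ S*(7)=85.5441
t_6: node(6,0) S=57.2419 payoff=65.5281 vs cont=64.4058 → 65.5281 [stop]  node(6,1) S=74.8224 payoff=47.9476 vs cont=46.8253 → 47.9476 [stop]  node(6,2) S=97.8023 payoff=24.9677 vs cont=25.8716 → 25.8716 [wait]  node(6,3) S=127.8400 payoff=0.0000 vs cont=8.7648 → 8.7648 [wait]  node(6,4) S=167.1031 payoff=0.0000 vs cont=1.3246 → 1.3246 [wait]  node(6,5) S=218.4249 payoff=0.0000 vs cont=0.0000 → 0.0000 [wait]  node(6,6) S=285.5089 payoff=0.0000 vs cont=0.0000 → 0.0000 [wait]  ⇒ S*(6)=74.8224
t_5: node(5,0) S=65.4444 payoff=57.3256 vs cont=56.2032 → 57.3256 [stop]  node(5,1) S=85.5441 payoff=37.2259 vs cont=36.5521 → 37.2259 [stop]  node(5,2) S=111.8170 payoff=10.9530 vs cont=17.1444 → 17.1444 [wait]  node(5,3) S=146.1590 payoff=0.0000 vs cont=4.9918 → 4.9918 [wait]  node(5,4) S=191.0483 payoff=0.0000 vs cont=0.6550 → 0.6550 [wait]  node(5,5) S=249.7243 payoff=0.0000 vs cont=0.0000 → 0.0000 [wait]  ⇒ S*(5)=85.5441
t_4: node(4,0) S=74.8224 payoff=47.9476 vs cont=46.8253 → 47.9476 [stop]  node(4,1) S=97.8023 payoff=24.9677 vs cont=26.9183 → 26.9183 [wait]  node(4,2) S=127.8400 payoff=0.0000 vs cont=10.9559 → 10.9559 [wait]  node(4,3) S=167.1031 payoff=0.0000 vs cont=2.7937 → 2.7937 [wait]  node(4,4) S=218.4249 payoff=0.0000 vs cont=0.3239 → 0.3239 [wait]  ⇒ S*(4)=74.8224
t_3: node(3,0) S=85.5441 payoff=37.2259 vs cont=37.0717 → 37.2259 [stop]  node(3,1) S=111.8170 payoff=10.9530 vs cont=18.7495 → 18.7495 [wait]  node(3,2) S=146.1590 payoff=0.0000 vs cont=6.8045 → 6.8045 [wait]  node(3,3) S=191.0483 payoff=0.0000 vs cont=1.5423 → 1.5423 [wait]  ⇒ S*(3)=85.5441
t_2: node(2,0) S=97.8023 payoff=24.9677 vs cont=27.7150 → 27.7150 [wait]  node(2,1) S=127.8400 payoff=0.0000 vs cont=12.6494 → 12.6494 [wait]  node(2,2) S=167.1031 payoff=0.0000 vs cont=4.1305 → 4.1305 [wait]  ⇒ S*(2)=-
t_1: node(1,0) S=111.8170 payoff=10.9530 vs cont=19.9840 → 19.9840 [wait]  node(1,1) S=146.1590 payoff=0.0000 vs cont=8.3055 → 8.3055 [wait]  ⇒ S*(1)=-
t_0: node(0,0) S=127.8400 payoff=0.0000 vs cont=14.0048 → 14.0048 [wait]  ⇒ S*(0)=-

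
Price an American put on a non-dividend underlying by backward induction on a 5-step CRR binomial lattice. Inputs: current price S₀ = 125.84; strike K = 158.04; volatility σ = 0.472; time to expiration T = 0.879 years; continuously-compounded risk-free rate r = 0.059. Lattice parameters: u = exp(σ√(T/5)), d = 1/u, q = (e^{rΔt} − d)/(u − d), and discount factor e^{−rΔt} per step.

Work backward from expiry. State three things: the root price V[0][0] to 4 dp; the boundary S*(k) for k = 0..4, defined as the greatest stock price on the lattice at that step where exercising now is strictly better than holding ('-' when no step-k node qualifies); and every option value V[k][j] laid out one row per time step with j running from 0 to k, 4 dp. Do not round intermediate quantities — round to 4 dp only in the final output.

Δt=0.17580  u=1.21884  d=0.82045  q=0.47686  discount=0.98968
step 5 (expiry): payoffs max(K−S,0) = 111.2580 88.5416 54.7946 4.6607 0.0000 0.0000
step 4: (k=4,j=0): S=57.0199, (K−S)⁺=101.0201, hold=99.3893 ⇒ V=101.0201 exercise | (k=4,j=1): S=84.7077, (K−S)⁺=73.3323, hold=71.7016 ⇒ V=73.3323 exercise | (k=4,j=2): S=125.8400, (K−S)⁺=32.2000, hold=30.5692 ⇒ V=32.2000 exercise | (k=4,j=3): S=186.9454, (K−S)⁺=0.0000, hold=2.4131 ⇒ V=2.4131 continue | (k=4,j=4): S=277.7223, (K−S)⁺=0.0000, hold=0.0000 ⇒ V=0.0000 continue  boundary S*=125.8400
step 3: (k=3,j=0): S=69.4984, (K−S)⁺=88.5416, hold=86.9109 ⇒ V=88.5416 exercise | (k=3,j=1): S=103.2454, (K−S)⁺=54.7946, hold=53.1638 ⇒ V=54.7946 exercise | (k=3,j=2): S=153.3793, (K−S)⁺=4.6607, hold=17.8102 ⇒ V=17.8102 continue | (k=3,j=3): S=227.8572, (K−S)⁺=0.0000, hold=1.2494 ⇒ V=1.2494 continue  boundary S*=103.2454
step 2: (k=2,j=0): S=84.7077, (K−S)⁺=73.3323, hold=71.7016 ⇒ V=73.3323 exercise | (k=2,j=1): S=125.8400, (K−S)⁺=32.2000, hold=36.7750 ⇒ V=36.7750 continue | (k=2,j=2): S=186.9454, (K−S)⁺=0.0000, hold=9.8108 ⇒ V=9.8108 continue  boundary S*=84.7077
step 1: (k=1,j=0): S=103.2454, (K−S)⁺=54.7946, hold=55.3229 ⇒ V=55.3229 continue | (k=1,j=1): S=153.3793, (K−S)⁺=4.6607, hold=23.6702 ⇒ V=23.6702 continue  boundary S*=-
step 0: (k=0,j=0): S=125.8400, (K−S)⁺=32.2000, hold=39.8140 ⇒ V=39.8140 continue  boundary S*=-

price = 39.8140
boundary = - - 84.7077 103.2454 125.8400
tree:
39.8140
55.3229 23.6702
73.3323 36.7750 9.8108
88.5416 54.7946 17.8102 1.2494
101.0201 73.3323 32.2000 2.4131 0.0000
111.2580 88.5416 54.7946 4.6607 0.0000 0.0000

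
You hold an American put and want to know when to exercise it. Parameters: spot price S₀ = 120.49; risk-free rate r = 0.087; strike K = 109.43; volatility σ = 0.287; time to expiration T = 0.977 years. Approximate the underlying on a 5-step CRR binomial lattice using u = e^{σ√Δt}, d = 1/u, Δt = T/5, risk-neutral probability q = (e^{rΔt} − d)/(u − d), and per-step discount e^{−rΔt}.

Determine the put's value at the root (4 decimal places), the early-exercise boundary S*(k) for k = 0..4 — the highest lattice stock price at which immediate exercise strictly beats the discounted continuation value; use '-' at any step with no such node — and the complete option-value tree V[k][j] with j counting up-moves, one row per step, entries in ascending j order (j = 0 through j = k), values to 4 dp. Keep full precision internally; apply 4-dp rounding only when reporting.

price = 5.4928
boundary = - - - 82.3493 93.4882
tree:
5.4928
9.7127 2.0114
16.6111 4.0449 0.3135
27.0807 8.0692 0.6868 0.0000
36.8925 15.9418 1.5045 0.0000 0.0000
45.5352 27.0807 3.2961 0.0000 0.0000 0.0000

Δt=0.19540  u=1.13526  d=0.88085  q=0.53572  discount=0.98314
step 5 (expiry): payoffs max(K−S,0) = 45.5352 27.0807 3.2961 0.0000 0.0000 0.0000
step 4: (k=4,j=0): S=72.5375, (K−S)⁺=36.8925, hold=35.0479 ⇒ V=36.8925 exercise | (k=4,j=1): S=93.4882, (K−S)⁺=15.9418, hold=14.0972 ⇒ V=15.9418 exercise | (k=4,j=2): S=120.4900, (K−S)⁺=0.0000, hold=1.5045 ⇒ V=1.5045 continue | (k=4,j=3): S=155.2906, (K−S)⁺=0.0000, hold=0.0000 ⇒ V=0.0000 continue | (k=4,j=4): S=200.1425, (K−S)⁺=0.0000, hold=0.0000 ⇒ V=0.0000 continue  boundary S*=93.4882
step 3: (k=3,j=0): S=82.3493, (K−S)⁺=27.0807, hold=25.2362 ⇒ V=27.0807 exercise | (k=3,j=1): S=106.1339, (K−S)⁺=3.2961, hold=8.0692 ⇒ V=8.0692 continue | (k=3,j=2): S=136.7880, (K−S)⁺=0.0000, hold=0.6868 ⇒ V=0.6868 continue | (k=3,j=3): S=176.2959, (K−S)⁺=0.0000, hold=0.0000 ⇒ V=0.0000 continue  boundary S*=82.3493
step 2: (k=2,j=0): S=93.4882, (K−S)⁺=15.9418, hold=16.6111 ⇒ V=16.6111 continue | (k=2,j=1): S=120.4900, (K−S)⁺=0.0000, hold=4.0449 ⇒ V=4.0449 continue | (k=2,j=2): S=155.2906, (K−S)⁺=0.0000, hold=0.3135 ⇒ V=0.3135 continue  boundary S*=-
step 1: (k=1,j=0): S=106.1339, (K−S)⁺=3.2961, hold=9.7127 ⇒ V=9.7127 continue | (k=1,j=1): S=136.7880, (K−S)⁺=0.0000, hold=2.0114 ⇒ V=2.0114 continue  boundary S*=-
step 0: (k=0,j=0): S=120.4900, (K−S)⁺=0.0000, hold=5.4928 ⇒ V=5.4928 continue  boundary S*=-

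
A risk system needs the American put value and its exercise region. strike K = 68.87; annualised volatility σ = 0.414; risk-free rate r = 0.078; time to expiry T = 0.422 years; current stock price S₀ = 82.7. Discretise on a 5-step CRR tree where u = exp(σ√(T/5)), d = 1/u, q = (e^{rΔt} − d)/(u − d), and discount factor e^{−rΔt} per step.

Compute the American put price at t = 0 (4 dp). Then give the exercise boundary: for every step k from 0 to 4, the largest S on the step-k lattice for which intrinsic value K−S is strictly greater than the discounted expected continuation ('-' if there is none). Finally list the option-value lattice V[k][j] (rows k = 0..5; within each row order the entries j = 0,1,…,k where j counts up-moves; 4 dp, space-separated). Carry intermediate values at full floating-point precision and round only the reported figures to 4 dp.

params: Δt=0.08440 u=1.12781 d=0.88668 q=0.49736 e^(-rΔt)=0.99344
t_5 payoffs: 23.5454 11.2196 0.0000 0.0000 0.0000 0.0000
t_4: node(4,0) S=51.1173 payoff=17.7527 vs cont=17.3008 → 17.7527 [stop]  node(4,1) S=65.0185 payoff=3.8515 vs cont=5.6024 → 5.6024 [wait]  node(4,2) S=82.7000 payoff=0.0000 vs cont=0.0000 → 0.0000 [wait]  node(4,3) S=105.1899 payoff=0.0000 vs cont=0.0000 → 0.0000 [wait]  node(4,4) S=133.7959 payoff=0.0000 vs cont=0.0000 → 0.0000 [wait]  ⇒ S*(4)=51.1173
t_3: node(3,0) S=57.6504 payoff=11.2196 vs cont=11.6328 → 11.6328 [wait]  node(3,1) S=73.3282 payoff=0.0000 vs cont=2.7975 → 2.7975 [wait]  node(3,2) S=93.2695 payoff=0.0000 vs cont=0.0000 → 0.0000 [wait]  node(3,3) S=118.6338 payoff=0.0000 vs cont=0.0000 → 0.0000 [wait]  ⇒ S*(3)=-
t_2: node(2,0) S=65.0185 payoff=3.8515 vs cont=7.1910 → 7.1910 [wait]  node(2,1) S=82.7000 payoff=0.0000 vs cont=1.3969 → 1.3969 [wait]  node(2,2) S=105.1899 payoff=0.0000 vs cont=0.0000 → 0.0000 [wait]  ⇒ S*(2)=-
t_1: node(1,0) S=73.3282 payoff=0.0000 vs cont=4.2810 → 4.2810 [wait]  node(1,1) S=93.2695 payoff=0.0000 vs cont=0.6975 → 0.6975 [wait]  ⇒ S*(1)=-
t_0: node(0,0) S=82.7000 payoff=0.0000 vs cont=2.4823 → 2.4823 [wait]  ⇒ S*(0)=-

price = 2.4823
boundary = - - - - 51.1173
tree:
2.4823
4.2810 0.6975
7.1910 1.3969 0.0000
11.6328 2.7975 0.0000 0.0000
17.7527 5.6024 0.0000 0.0000 0.0000
23.5454 11.2196 0.0000 0.0000 0.0000 0.0000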